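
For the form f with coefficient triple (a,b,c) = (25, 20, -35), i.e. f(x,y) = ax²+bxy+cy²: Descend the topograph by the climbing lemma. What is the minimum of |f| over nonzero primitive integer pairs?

river: ρ → (-35,50,10)
river: ρ → (10,50,-35)
river: ρ → (-35,20,25)
river: ρ → (25,30,-30)
river: ρ → (-30,30,25)
river: ρ → (25,20,-35)
closes: descent 0, river 6
min |a| on river = 10

10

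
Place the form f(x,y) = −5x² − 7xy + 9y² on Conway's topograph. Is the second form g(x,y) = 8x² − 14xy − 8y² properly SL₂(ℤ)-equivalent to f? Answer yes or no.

D₁ = 229, D₂ = 452
discriminants differ ⇒ not SL₂(ℤ)-equivalent

no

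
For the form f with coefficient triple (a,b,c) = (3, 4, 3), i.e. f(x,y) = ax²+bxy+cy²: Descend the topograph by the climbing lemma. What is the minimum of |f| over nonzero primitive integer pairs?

translate: b→-2 (≡4 mod 6), so (3,4,3)→(3,-2,2)
flip: (3,-2,2)→(2,2,3)
reduced (well bottom): (2,2,3) with a≤c, −a<b≤a
well minimum = a = 2

2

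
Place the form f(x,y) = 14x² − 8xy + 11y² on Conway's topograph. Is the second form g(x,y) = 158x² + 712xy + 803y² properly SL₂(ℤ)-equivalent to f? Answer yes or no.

D₁ = -552, D₂ = -552
f: flip: (14,-8,11)→(11,8,14)
f: reduced (well bottom): (11,8,14) with a≤c, −a<b≤a
g: translate: b→80 (≡712 mod 316), so (158,712,803)→(158,80,11)
g: flip: (158,80,11)→(11,-80,158)
g: translate: b→8 (≡-80 mod 22), so (11,-80,158)→(11,8,14)
g: reduced (well bottom): (11,8,14) with a≤c, −a<b≤a
reduced forms (11, 8, 14) vs (11, 8, 14) ⇒ equivalent

yes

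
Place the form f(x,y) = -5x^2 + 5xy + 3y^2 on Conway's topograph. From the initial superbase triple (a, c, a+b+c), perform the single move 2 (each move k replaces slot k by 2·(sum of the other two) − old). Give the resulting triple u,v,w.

start (-5,3,3) = (f(1,0),f(0,1),f(1,1))
replace slot 2: 2·((-5)+3) − 3 = -7 → (-5,-7,3)

-5,-7,3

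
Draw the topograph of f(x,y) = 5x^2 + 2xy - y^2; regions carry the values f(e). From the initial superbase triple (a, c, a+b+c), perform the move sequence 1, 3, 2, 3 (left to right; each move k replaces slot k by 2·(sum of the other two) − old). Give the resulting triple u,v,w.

start (5,-1,6) = (f(1,0),f(0,1),f(1,1))
replace slot 1: 2·((-1)+6) − 5 = 5 → (5,-1,6)
replace slot 3: 2·(5+(-1)) − 6 = 2 → (5,-1,2)
replace slot 2: 2·(5+2) − (-1) = 15 → (5,15,2)
replace slot 3: 2·(5+15) − 2 = 38 → (5,15,38)

5,15,38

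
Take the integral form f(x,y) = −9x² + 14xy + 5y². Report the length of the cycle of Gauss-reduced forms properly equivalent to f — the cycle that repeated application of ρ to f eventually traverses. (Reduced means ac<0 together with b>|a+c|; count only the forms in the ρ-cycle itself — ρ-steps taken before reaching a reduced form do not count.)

D = 376, ⌊√D⌋ = 19
river: ρ → (5,16,-6)
river: ρ → (-6,8,13)
river: ρ → (13,18,-1)
river: ρ → (-1,18,13)
river: ρ → (13,8,-6)
river: ρ → (-6,16,5)
river: ρ → (5,14,-9)
river: ρ → (-9,4,10)
river: ρ → (10,16,-3)
river: ρ → (-3,14,15)
river: ρ → (15,16,-2)
river: ρ → (-2,16,15)
river: ρ → (15,14,-3)
river: ρ → (-3,16,10)
river: ρ → (10,4,-9)
river: ρ → (-9,14,5)
ρ-cycle length = 16 (tail of 0 descent steps not counted)

16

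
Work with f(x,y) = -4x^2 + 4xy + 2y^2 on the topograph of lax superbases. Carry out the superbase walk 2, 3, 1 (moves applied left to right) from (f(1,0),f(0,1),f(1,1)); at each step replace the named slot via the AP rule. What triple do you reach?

start (-4,2,2) = (f(1,0),f(0,1),f(1,1))
replace slot 2: 2·((-4)+2) − 2 = -6 → (-4,-6,2)
replace slot 3: 2·((-4)+(-6)) − 2 = -22 → (-4,-6,-22)
replace slot 1: 2·((-6)+(-22)) − (-4) = -52 → (-52,-6,-22)

-52,-6,-22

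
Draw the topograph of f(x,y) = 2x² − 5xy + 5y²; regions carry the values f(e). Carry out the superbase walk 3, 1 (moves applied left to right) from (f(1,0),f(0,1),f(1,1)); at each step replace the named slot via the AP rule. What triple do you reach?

start (2,5,2) = (f(1,0),f(0,1),f(1,1))
replace slot 3: 2·(2+5) − 2 = 12 → (2,5,12)
replace slot 1: 2·(5+12) − 2 = 32 → (32,5,12)

32,5,12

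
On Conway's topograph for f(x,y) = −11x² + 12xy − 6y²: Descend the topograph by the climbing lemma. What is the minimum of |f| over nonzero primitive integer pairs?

translate: b→10 (≡-12 mod 22), so (11,-12,6)→(11,10,5)
flip: (11,10,5)→(5,-10,11)
translate: b→0 (≡-10 mod 10), so (5,-10,11)→(5,0,6)
reduced (well bottom): (5,0,6) with a≤c, −a<b≤a
well minimum |f| = |-5| = 5 (negative-definite)

5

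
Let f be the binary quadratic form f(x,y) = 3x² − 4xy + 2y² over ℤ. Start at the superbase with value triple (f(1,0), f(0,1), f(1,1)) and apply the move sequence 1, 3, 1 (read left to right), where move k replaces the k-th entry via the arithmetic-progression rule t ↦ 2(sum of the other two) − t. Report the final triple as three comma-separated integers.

start (3,2,1) = (f(1,0),f(0,1),f(1,1))
replace slot 1: 2·(2+1) − 3 = 3 → (3,2,1)
replace slot 3: 2·(3+2) − 1 = 9 → (3,2,9)
replace slot 1: 2·(2+9) − 3 = 19 → (19,2,9)

19,2,9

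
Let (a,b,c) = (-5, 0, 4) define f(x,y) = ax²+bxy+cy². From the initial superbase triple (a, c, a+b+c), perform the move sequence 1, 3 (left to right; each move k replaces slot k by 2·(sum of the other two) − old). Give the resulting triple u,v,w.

start (-5,4,-1) = (f(1,0),f(0,1),f(1,1))
replace slot 1: 2·(4+(-1)) − (-5) = 11 → (11,4,-1)
replace slot 3: 2·(11+4) − (-1) = 31 → (11,4,31)

11,4,31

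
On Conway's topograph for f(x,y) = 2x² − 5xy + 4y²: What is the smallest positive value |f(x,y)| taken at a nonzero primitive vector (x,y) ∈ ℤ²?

translate: b→-1 (≡-5 mod 4), so (2,-5,4)→(2,-1,1)
flip: (2,-1,1)→(1,1,2)
reduced (well bottom): (1,1,2) with a≤c, −a<b≤a
well minimum = a = 1

1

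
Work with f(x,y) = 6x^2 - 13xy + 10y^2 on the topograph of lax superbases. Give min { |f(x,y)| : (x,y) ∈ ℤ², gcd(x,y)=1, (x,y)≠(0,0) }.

translate: b→-1 (≡-13 mod 12), so (6,-13,10)→(6,-1,3)
flip: (6,-1,3)→(3,1,6)
reduced (well bottom): (3,1,6) with a≤c, −a<b≤a
well minimum = a = 3

3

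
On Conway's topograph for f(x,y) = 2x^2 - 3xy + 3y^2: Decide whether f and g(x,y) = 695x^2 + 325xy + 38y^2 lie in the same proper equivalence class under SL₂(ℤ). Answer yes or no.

D₁ = -15, D₂ = -15
f: translate: b→1 (≡-3 mod 4), so (2,-3,3)→(2,1,2)
f: reduced (well bottom): (2,1,2) with a≤c, −a<b≤a
g: flip: (695,325,38)→(38,-325,695)
g: translate: b→-21 (≡-325 mod 76), so (38,-325,695)→(38,-21,3)
g: flip: (38,-21,3)→(3,21,38)
g: translate: b→3 (≡21 mod 6), so (3,21,38)→(3,3,2)
g: flip: (3,3,2)→(2,-3,3)
g: translate: b→1 (≡-3 mod 4), so (2,-3,3)→(2,1,2)
g: reduced (well bottom): (2,1,2) with a≤c, −a<b≤a
reduced forms (2, 1, 2) vs (2, 1, 2) ⇒ equivalent

yes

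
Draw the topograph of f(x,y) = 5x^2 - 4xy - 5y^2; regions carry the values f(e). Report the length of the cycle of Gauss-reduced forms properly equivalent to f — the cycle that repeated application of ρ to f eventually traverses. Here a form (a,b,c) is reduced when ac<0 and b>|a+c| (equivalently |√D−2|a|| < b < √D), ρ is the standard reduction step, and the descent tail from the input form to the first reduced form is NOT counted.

D = 116, ⌊√D⌋ = 10
descent: ρ → (-5,4,5)  [lands on river]
river: ρ → (5,6,-4)
river: ρ → (-4,10,1)
river: ρ → (1,10,-4)
river: ρ → (-4,6,5)
river: ρ → (5,4,-5)
river: ρ → (-5,6,4)
river: ρ → (4,10,-1)
river: ρ → (-1,10,4)
river: ρ → (4,6,-5)
ρ-cycle length = 10 (tail of 1 descent step not counted)

10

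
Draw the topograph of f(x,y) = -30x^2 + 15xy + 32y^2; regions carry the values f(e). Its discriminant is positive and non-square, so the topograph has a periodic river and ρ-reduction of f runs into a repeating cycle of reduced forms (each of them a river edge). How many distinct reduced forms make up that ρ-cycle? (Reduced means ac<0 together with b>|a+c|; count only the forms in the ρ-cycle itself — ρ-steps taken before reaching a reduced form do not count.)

D = 4065, ⌊√D⌋ = 63
river: ρ → (32,49,-13)
river: ρ → (-13,55,20)
river: ρ → (20,25,-43)
river: ρ → (-43,61,2)
river: ρ → (2,63,-12)
river: ρ → (-12,57,17)
river: ρ → (17,45,-30)
river: ρ → (-30,15,32)
ρ-cycle length = 8 (tail of 0 descent steps not counted)

8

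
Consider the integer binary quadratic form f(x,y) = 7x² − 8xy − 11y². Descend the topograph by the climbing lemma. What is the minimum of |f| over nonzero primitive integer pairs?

descent: ρ → (-11,8,7)  [lands on river]
river: ρ → (7,6,-12)
river: ρ → (-12,18,1)
river: ρ → (1,18,-12)
river: ρ → (-12,6,7)
river: ρ → (7,8,-11)
river: ρ → (-11,14,4)
river: ρ → (4,18,-3)
river: ρ → (-3,18,4)
river: ρ → (4,14,-11)
closes: descent 1, river 10
min |a| on river = 1

1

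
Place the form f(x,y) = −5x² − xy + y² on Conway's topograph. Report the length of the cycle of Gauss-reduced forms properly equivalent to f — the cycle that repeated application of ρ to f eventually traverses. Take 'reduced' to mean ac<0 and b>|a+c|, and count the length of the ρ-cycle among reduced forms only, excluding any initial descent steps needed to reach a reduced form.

D = 21, ⌊√D⌋ = 4
descent: ρ → (1,3,-3)  [lands on river]
river: ρ → (-3,3,1)
ρ-cycle length = 2 (tail of 1 descent step not counted)

2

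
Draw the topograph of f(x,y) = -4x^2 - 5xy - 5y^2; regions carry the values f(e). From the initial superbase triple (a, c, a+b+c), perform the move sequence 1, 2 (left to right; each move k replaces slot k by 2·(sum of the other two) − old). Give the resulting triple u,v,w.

start (-4,-5,-14) = (f(1,0),f(0,1),f(1,1))
replace slot 1: 2·((-5)+(-14)) − (-4) = -34 → (-34,-5,-14)
replace slot 2: 2·((-34)+(-14)) − (-5) = -91 → (-34,-91,-14)

-34,-91,-14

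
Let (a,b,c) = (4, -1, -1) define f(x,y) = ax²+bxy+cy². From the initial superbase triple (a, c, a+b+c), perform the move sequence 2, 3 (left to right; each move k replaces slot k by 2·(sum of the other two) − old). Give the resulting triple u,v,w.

start (4,-1,2) = (f(1,0),f(0,1),f(1,1))
replace slot 2: 2·(4+2) − (-1) = 13 → (4,13,2)
replace slot 3: 2·(4+13) − 2 = 32 → (4,13,32)

4,13,32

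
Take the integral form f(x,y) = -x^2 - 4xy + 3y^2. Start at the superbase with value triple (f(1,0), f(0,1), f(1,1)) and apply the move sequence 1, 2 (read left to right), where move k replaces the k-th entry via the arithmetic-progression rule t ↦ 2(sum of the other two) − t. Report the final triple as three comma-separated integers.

start (-1,3,-2) = (f(1,0),f(0,1),f(1,1))
replace slot 1: 2·(3+(-2)) − (-1) = 3 → (3,3,-2)
replace slot 2: 2·(3+(-2)) − 3 = -1 → (3,-1,-2)

3,-1,-2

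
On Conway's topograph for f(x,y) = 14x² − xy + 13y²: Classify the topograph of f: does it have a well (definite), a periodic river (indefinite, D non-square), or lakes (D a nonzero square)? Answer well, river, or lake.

D = b²−4ac = (-1)² − 4·14·13 = -727
D < 0 ⇒ definite ⇒ every region one sign ⇒ single well

well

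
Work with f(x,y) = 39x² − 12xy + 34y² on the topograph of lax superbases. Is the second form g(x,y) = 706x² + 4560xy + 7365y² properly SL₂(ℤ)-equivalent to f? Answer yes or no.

D₁ = -5160, D₂ = -5160
f: flip: (39,-12,34)→(34,12,39)
f: reduced (well bottom): (34,12,39) with a≤c, −a<b≤a
g: translate: b→324 (≡4560 mod 1412), so (706,4560,7365)→(706,324,39)
g: flip: (706,324,39)→(39,-324,706)
g: translate: b→-12 (≡-324 mod 78), so (39,-324,706)→(39,-12,34)
g: flip: (39,-12,34)→(34,12,39)
g: reduced (well bottom): (34,12,39) with a≤c, −a<b≤a
reduced forms (34, 12, 39) vs (34, 12, 39) ⇒ equivalent

yes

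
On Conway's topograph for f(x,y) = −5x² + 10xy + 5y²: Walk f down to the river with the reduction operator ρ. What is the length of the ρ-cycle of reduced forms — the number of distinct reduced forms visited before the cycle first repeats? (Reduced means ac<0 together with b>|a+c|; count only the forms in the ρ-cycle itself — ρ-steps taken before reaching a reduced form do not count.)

D = 200, ⌊√D⌋ = 14
river: ρ → (5,10,-5)
river: ρ → (-5,10,5)
ρ-cycle length = 2 (tail of 0 descent steps not counted)

2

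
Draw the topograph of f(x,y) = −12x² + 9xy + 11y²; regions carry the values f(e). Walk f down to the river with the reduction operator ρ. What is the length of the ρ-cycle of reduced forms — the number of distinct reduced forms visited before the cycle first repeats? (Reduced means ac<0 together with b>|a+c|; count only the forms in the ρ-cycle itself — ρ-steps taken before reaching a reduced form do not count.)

D = 609, ⌊√D⌋ = 24
river: ρ → (11,13,-10)
river: ρ → (-10,7,14)
river: ρ → (14,21,-3)
river: ρ → (-3,21,14)
river: ρ → (14,7,-10)
river: ρ → (-10,13,11)
river: ρ → (11,9,-12)
river: ρ → (-12,15,8)
river: ρ → (8,17,-10)
river: ρ → (-10,23,2)
river: ρ → (2,21,-21)
river: ρ → (-21,21,2)
river: ρ → (2,23,-10)
river: ρ → (-10,17,8)
river: ρ → (8,15,-12)
river: ρ → (-12,9,11)
ρ-cycle length = 16 (tail of 0 descent steps not counted)

16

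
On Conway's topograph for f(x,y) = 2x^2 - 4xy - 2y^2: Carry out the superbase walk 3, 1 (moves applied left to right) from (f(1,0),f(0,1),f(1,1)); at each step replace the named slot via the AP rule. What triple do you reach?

start (2,-2,-4) = (f(1,0),f(0,1),f(1,1))
replace slot 3: 2·(2+(-2)) − (-4) = 4 → (2,-2,4)
replace slot 1: 2·((-2)+4) − 2 = 2 → (2,-2,4)

2,-2,4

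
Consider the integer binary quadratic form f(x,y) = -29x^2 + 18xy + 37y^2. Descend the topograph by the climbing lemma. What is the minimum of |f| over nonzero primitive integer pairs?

river: ρ → (37,56,-10)
river: ρ → (-10,64,13)
river: ρ → (13,66,-5)
river: ρ → (-5,64,26)
river: ρ → (26,40,-29)
river: ρ → (-29,18,37)
closes: descent 0, river 6
min |a| on river = 5

5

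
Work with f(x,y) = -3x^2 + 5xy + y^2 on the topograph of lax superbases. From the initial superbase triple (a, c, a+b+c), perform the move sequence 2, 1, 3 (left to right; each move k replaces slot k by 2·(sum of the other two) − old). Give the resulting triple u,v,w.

start (-3,1,3) = (f(1,0),f(0,1),f(1,1))
replace slot 2: 2·((-3)+3) − 1 = -1 → (-3,-1,3)
replace slot 1: 2·((-1)+3) − (-3) = 7 → (7,-1,3)
replace slot 3: 2·(7+(-1)) − 3 = 9 → (7,-1,9)

7,-1,9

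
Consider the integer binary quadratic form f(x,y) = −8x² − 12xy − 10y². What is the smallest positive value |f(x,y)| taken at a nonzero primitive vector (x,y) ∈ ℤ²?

translate: b→-4 (≡12 mod 16), so (8,12,10)→(8,-4,6)
flip: (8,-4,6)→(6,4,8)
reduced (well bottom): (6,4,8) with a≤c, −a<b≤a
well minimum |f| = |-6| = 6 (negative-definite)

6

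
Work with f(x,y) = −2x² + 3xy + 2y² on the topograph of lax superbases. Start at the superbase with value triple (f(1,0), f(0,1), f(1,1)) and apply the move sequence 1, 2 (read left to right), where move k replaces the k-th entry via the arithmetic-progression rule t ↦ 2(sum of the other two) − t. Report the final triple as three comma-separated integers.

start (-2,2,3) = (f(1,0),f(0,1),f(1,1))
replace slot 1: 2·(2+3) − (-2) = 12 → (12,2,3)
replace slot 2: 2·(12+3) − 2 = 28 → (12,28,3)

12,28,3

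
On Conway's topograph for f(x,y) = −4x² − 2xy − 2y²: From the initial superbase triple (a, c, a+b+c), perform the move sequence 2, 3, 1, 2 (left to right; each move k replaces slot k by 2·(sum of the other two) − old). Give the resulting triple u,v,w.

start (-4,-2,-8) = (f(1,0),f(0,1),f(1,1))
replace slot 2: 2·((-4)+(-8)) − (-2) = -22 → (-4,-22,-8)
replace slot 3: 2·((-4)+(-22)) − (-8) = -44 → (-4,-22,-44)
replace slot 1: 2·((-22)+(-44)) − (-4) = -128 → (-128,-22,-44)
replace slot 2: 2·((-128)+(-44)) − (-22) = -322 → (-128,-322,-44)

-128,-322,-44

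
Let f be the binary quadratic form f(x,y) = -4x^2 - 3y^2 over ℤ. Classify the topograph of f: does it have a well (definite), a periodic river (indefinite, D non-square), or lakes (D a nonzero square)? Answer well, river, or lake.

D = b²−4ac = 0² − 4·(-4)·(-3) = -48
D < 0 ⇒ definite ⇒ every region one sign ⇒ single well

well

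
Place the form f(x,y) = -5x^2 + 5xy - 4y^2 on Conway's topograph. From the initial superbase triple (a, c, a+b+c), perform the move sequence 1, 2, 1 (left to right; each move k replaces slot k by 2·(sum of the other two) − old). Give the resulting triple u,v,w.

start (-5,-4,-4) = (f(1,0),f(0,1),f(1,1))
replace slot 1: 2·((-4)+(-4)) − (-5) = -11 → (-11,-4,-4)
replace slot 2: 2·((-11)+(-4)) − (-4) = -26 → (-11,-26,-4)
replace slot 1: 2·((-26)+(-4)) − (-11) = -49 → (-49,-26,-4)

-49,-26,-4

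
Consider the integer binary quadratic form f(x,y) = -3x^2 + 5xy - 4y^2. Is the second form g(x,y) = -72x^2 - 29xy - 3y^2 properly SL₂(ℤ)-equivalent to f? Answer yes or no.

D₁ = -23, D₂ = -23
f is negative-definite; reduce −f:
−f: translate: b→1 (≡-5 mod 6), so (3,-5,4)→(3,1,2)
−f: flip: (3,1,2)→(2,-1,3)
−f: reduced (well bottom): (2,-1,3) with a≤c, −a<b≤a
flip sign back: reduced form of f is (-2,1,-3)
g is negative-definite; reduce −g:
−g: flip: (72,29,3)→(3,-29,72)
−g: translate: b→1 (≡-29 mod 6), so (3,-29,72)→(3,1,2)
−g: flip: (3,1,2)→(2,-1,3)
−g: reduced (well bottom): (2,-1,3) with a≤c, −a<b≤a
flip sign back: reduced form of g is (-2,1,-3)
reduced forms (-2, 1, -3) vs (-2, 1, -3) ⇒ equivalent

yes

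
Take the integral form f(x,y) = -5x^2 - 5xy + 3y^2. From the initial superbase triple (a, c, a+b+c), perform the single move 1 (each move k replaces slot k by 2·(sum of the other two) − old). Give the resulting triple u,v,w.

start (-5,3,-7) = (f(1,0),f(0,1),f(1,1))
replace slot 1: 2·(3+(-7)) − (-5) = -3 → (-3,3,-7)

-3,3,-7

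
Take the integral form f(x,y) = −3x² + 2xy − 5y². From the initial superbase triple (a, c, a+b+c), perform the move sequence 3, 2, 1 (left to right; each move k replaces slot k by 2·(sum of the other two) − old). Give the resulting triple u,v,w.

start (-3,-5,-6) = (f(1,0),f(0,1),f(1,1))
replace slot 3: 2·((-3)+(-5)) − (-6) = -10 → (-3,-5,-10)
replace slot 2: 2·((-3)+(-10)) − (-5) = -21 → (-3,-21,-10)
replace slot 1: 2·((-21)+(-10)) − (-3) = -59 → (-59,-21,-10)

-59,-21,-10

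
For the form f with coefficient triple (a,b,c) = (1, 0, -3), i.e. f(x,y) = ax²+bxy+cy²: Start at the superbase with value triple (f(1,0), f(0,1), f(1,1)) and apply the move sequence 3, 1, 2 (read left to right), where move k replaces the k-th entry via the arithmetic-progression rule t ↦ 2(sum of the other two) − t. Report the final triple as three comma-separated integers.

start (1,-3,-2) = (f(1,0),f(0,1),f(1,1))
replace slot 3: 2·(1+(-3)) − (-2) = -2 → (1,-3,-2)
replace slot 1: 2·((-3)+(-2)) − 1 = -11 → (-11,-3,-2)
replace slot 2: 2·((-11)+(-2)) − (-3) = -23 → (-11,-23,-2)

-11,-23,-2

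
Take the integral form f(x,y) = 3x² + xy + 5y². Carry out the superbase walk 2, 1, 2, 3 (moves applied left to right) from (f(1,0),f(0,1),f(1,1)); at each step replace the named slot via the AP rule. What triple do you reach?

start (3,5,9) = (f(1,0),f(0,1),f(1,1))
replace slot 2: 2·(3+9) − 5 = 19 → (3,19,9)
replace slot 1: 2·(19+9) − 3 = 53 → (53,19,9)
replace slot 2: 2·(53+9) − 19 = 105 → (53,105,9)
replace slot 3: 2·(53+105) − 9 = 307 → (53,105,307)

53,105,307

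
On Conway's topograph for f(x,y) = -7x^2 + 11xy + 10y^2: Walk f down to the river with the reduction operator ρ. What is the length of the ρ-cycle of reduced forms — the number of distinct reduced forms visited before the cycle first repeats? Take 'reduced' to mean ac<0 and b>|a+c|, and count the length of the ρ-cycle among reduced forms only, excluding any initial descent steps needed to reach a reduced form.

D = 401, ⌊√D⌋ = 20
river: ρ → (10,9,-8)
river: ρ → (-8,7,11)
river: ρ → (11,15,-4)
river: ρ → (-4,17,7)
river: ρ → (7,11,-10)
river: ρ → (-10,9,8)
river: ρ → (8,7,-11)
river: ρ → (-11,15,4)
river: ρ → (4,17,-7)
river: ρ → (-7,11,10)
ρ-cycle length = 10 (tail of 0 descent steps not counted)

10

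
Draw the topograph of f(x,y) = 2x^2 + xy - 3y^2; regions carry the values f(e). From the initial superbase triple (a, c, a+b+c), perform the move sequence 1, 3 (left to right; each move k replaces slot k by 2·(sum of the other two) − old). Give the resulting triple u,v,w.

start (2,-3,0) = (f(1,0),f(0,1),f(1,1))
replace slot 1: 2·((-3)+0) − 2 = -8 → (-8,-3,0)
replace slot 3: 2·((-8)+(-3)) − 0 = -22 → (-8,-3,-22)

-8,-3,-22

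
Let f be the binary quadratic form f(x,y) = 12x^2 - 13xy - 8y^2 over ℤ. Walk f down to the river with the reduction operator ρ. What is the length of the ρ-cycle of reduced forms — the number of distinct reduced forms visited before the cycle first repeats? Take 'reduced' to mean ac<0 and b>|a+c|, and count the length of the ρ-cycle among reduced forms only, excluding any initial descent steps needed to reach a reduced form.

D = 553, ⌊√D⌋ = 23
descent: ρ → (-8,13,12)  [lands on river]
river: ρ → (12,11,-9)
river: ρ → (-9,7,14)
river: ρ → (14,21,-2)
river: ρ → (-2,23,3)
river: ρ → (3,19,-16)
river: ρ → (-16,13,6)
river: ρ → (6,23,-1)
river: ρ → (-1,23,6)
river: ρ → (6,13,-16)
river: ρ → (-16,19,3)
river: ρ → (3,23,-2)
river: ρ → (-2,21,14)
river: ρ → (14,7,-9)
river: ρ → (-9,11,12)
river: ρ → (12,13,-8)
river: ρ → (-8,19,6)
river: ρ → (6,17,-11)
river: ρ → (-11,5,12)
river: ρ → (12,19,-4)
river: ρ → (-4,21,7)
river: ρ → (7,21,-4)
river: ρ → (-4,19,12)
river: ρ → (12,5,-11)
river: ρ → (-11,17,6)
river: ρ → (6,19,-8)
ρ-cycle length = 26 (tail of 1 descent step not counted)

26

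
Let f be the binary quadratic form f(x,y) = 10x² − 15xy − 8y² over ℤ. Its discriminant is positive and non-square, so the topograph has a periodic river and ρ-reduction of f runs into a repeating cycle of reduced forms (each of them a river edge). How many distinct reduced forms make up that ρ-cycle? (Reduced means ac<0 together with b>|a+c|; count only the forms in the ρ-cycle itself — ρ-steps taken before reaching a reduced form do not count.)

D = 545, ⌊√D⌋ = 23
descent: ρ → (-8,15,10)  [lands on river]
river: ρ → (10,5,-13)
river: ρ → (-13,21,2)
river: ρ → (2,23,-2)
river: ρ → (-2,21,13)
river: ρ → (13,5,-10)
river: ρ → (-10,15,8)
river: ρ → (8,17,-8)
ρ-cycle length = 8 (tail of 1 descent step not counted)

8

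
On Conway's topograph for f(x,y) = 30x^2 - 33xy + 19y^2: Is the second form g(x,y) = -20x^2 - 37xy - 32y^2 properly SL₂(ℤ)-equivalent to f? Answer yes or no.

D₁ = -1191, D₂ = -1191
f: translate: b→27 (≡-33 mod 60), so (30,-33,19)→(30,27,16)
f: flip: (30,27,16)→(16,-27,30)
f: translate: b→5 (≡-27 mod 32), so (16,-27,30)→(16,5,19)
f: reduced (well bottom): (16,5,19) with a≤c, −a<b≤a
g is negative-definite; reduce −g:
−g: translate: b→-3 (≡37 mod 40), so (20,37,32)→(20,-3,15)
−g: flip: (20,-3,15)→(15,3,20)
−g: reduced (well bottom): (15,3,20) with a≤c, −a<b≤a
flip sign back: reduced form of g is (-15,-3,-20)
reduced forms (16, 5, 19) vs (-15, -3, -20) ⇒ inequivalent

no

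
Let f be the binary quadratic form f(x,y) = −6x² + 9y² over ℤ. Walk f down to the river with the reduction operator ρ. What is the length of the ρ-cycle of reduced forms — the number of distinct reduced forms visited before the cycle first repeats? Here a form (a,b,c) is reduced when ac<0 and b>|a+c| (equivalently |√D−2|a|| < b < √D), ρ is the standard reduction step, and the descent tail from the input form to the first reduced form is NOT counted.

D = 216, ⌊√D⌋ = 14
descent: ρ → (9,0,-6)
descent: ρ → (-6,12,3)  [lands on river]
river: ρ → (3,12,-6)
ρ-cycle length = 2 (tail of 2 descent steps not counted)

2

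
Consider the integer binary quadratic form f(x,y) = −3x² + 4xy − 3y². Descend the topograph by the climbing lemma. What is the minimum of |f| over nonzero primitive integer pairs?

translate: b→2 (≡-4 mod 6), so (3,-4,3)→(3,2,2)
flip: (3,2,2)→(2,-2,3)
translate: b→2 (≡-2 mod 4), so (2,-2,3)→(2,2,3)
reduced (well bottom): (2,2,3) with a≤c, −a<b≤a
well minimum |f| = |-2| = 2 (negative-definite)

2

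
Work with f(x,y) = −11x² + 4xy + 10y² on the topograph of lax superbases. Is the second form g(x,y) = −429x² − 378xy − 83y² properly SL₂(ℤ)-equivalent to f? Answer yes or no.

D₁ = 456, D₂ = 456
river cycle of f (length 10): (10, 16, -5), (-5, 14, 13), (13, 12, -6), (-6, 12, 13), (13, 14, -5), (-5, 16, 10), (10, 4, -11), (-11, 18, 3), (3, 18, -11), (-11, 4, 10)
river cycle of g (length 10): (-5, 14, 13), (13, 12, -6), (-6, 12, 13), (13, 14, -5), (-5, 16, 10), (10, 4, -11), (-11, 18, 3), (3, 18, -11), (-11, 4, 10), (10, 16, -5)
cycles coincide ⇒ equivalent

yes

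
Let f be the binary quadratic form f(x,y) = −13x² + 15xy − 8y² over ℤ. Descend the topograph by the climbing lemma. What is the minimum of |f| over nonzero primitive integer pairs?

translate: b→11 (≡-15 mod 26), so (13,-15,8)→(13,11,6)
flip: (13,11,6)→(6,-11,13)
translate: b→1 (≡-11 mod 12), so (6,-11,13)→(6,1,8)
reduced (well bottom): (6,1,8) with a≤c, −a<b≤a
well minimum |f| = |-6| = 6 (negative-definite)

6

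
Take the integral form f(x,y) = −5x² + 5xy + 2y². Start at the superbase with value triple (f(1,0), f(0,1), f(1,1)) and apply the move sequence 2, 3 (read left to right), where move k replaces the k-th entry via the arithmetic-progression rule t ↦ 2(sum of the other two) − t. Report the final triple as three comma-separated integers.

start (-5,2,2) = (f(1,0),f(0,1),f(1,1))
replace slot 2: 2·((-5)+2) − 2 = -8 → (-5,-8,2)
replace slot 3: 2·((-5)+(-8)) − 2 = -28 → (-5,-8,-28)

-5,-8,-28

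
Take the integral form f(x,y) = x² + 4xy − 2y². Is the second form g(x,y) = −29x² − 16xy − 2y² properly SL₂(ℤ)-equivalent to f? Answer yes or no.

D₁ = 24, D₂ = 24
river cycle of f (length 2): (-2, 4, 1), (1, 4, -2)
river cycle of g (length 2): (-2, 4, 1), (1, 4, -2)
cycles coincide ⇒ equivalent

yes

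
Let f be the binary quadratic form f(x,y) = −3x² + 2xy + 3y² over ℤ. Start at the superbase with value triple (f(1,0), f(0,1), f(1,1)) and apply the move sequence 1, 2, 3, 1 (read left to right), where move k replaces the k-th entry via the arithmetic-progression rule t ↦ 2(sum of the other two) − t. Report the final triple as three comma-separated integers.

start (-3,3,2) = (f(1,0),f(0,1),f(1,1))
replace slot 1: 2·(3+2) − (-3) = 13 → (13,3,2)
replace slot 2: 2·(13+2) − 3 = 27 → (13,27,2)
replace slot 3: 2·(13+27) − 2 = 78 → (13,27,78)
replace slot 1: 2·(27+78) − 13 = 197 → (197,27,78)

197,27,78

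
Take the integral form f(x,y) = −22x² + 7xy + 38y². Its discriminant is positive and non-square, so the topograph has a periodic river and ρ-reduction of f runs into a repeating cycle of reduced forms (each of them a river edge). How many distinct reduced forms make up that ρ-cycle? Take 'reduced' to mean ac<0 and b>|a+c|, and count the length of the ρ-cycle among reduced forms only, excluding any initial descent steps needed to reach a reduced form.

D = 3393, ⌊√D⌋ = 58
descent: ρ → (38,-7,-22)
descent: ρ → (-22,51,9)  [lands on river]
river: ρ → (9,57,-4)
river: ρ → (-4,55,23)
river: ρ → (23,37,-22)
ρ-cycle length = 4 (tail of 2 descent steps not counted)

4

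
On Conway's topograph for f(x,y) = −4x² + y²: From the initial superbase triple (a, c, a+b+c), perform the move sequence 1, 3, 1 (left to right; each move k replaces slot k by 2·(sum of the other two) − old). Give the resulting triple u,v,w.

start (-4,1,-3) = (f(1,0),f(0,1),f(1,1))
replace slot 1: 2·(1+(-3)) − (-4) = 0 → (0,1,-3)
replace slot 3: 2·(0+1) − (-3) = 5 → (0,1,5)
replace slot 1: 2·(1+5) − 0 = 12 → (12,1,5)

12,1,5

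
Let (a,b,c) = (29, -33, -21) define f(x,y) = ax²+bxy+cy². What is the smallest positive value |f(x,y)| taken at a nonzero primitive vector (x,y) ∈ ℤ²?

descent: ρ → (-21,33,29)  [lands on river]
river: ρ → (29,25,-25)
river: ρ → (-25,25,29)
river: ρ → (29,33,-21)
river: ρ → (-21,51,11)
river: ρ → (11,59,-1)
river: ρ → (-1,59,11)
river: ρ → (11,51,-21)
closes: descent 1, river 8
min |a| on river = 1

1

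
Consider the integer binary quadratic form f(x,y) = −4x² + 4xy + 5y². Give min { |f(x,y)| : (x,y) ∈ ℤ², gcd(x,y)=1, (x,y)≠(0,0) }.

river: ρ → (5,6,-3)
river: ρ → (-3,6,5)
river: ρ → (5,4,-4)
river: ρ → (-4,4,5)
closes: descent 0, river 4
min |a| on river = 3

3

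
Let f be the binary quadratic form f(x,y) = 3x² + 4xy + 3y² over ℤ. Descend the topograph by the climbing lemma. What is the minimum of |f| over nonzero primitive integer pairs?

translate: b→-2 (≡4 mod 6), so (3,4,3)→(3,-2,2)
flip: (3,-2,2)→(2,2,3)
reduced (well bottom): (2,2,3) with a≤c, −a<b≤a
well minimum = a = 2

2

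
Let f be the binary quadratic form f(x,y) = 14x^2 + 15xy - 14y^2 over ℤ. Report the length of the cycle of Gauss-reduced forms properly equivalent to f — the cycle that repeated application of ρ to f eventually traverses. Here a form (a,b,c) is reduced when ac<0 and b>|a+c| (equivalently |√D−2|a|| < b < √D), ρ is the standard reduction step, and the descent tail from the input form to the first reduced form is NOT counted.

D = 1009, ⌊√D⌋ = 31
river: ρ → (-14,13,15)
river: ρ → (15,17,-12)
river: ρ → (-12,31,1)
river: ρ → (1,31,-12)
river: ρ → (-12,17,15)
river: ρ → (15,13,-14)
river: ρ → (-14,15,14)
river: ρ → (14,13,-15)
river: ρ → (-15,17,12)
river: ρ → (12,31,-1)
river: ρ → (-1,31,12)
river: ρ → (12,17,-15)
river: ρ → (-15,13,14)
river: ρ → (14,15,-14)
ρ-cycle length = 14 (tail of 0 descent steps not counted)

14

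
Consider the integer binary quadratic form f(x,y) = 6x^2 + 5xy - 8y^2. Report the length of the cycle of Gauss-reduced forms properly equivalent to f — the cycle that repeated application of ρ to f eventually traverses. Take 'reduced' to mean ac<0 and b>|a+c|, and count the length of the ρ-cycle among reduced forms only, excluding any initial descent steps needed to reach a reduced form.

D = 217, ⌊√D⌋ = 14
river: ρ → (-8,11,3)
river: ρ → (3,13,-4)
river: ρ → (-4,11,6)
river: ρ → (6,13,-2)
river: ρ → (-2,11,12)
river: ρ → (12,13,-1)
river: ρ → (-1,13,12)
river: ρ → (12,11,-2)
river: ρ → (-2,13,6)
river: ρ → (6,11,-4)
river: ρ → (-4,13,3)
river: ρ → (3,11,-8)
river: ρ → (-8,5,6)
river: ρ → (6,7,-7)
river: ρ → (-7,7,6)
river: ρ → (6,5,-8)
ρ-cycle length = 16 (tail of 0 descent steps not counted)

16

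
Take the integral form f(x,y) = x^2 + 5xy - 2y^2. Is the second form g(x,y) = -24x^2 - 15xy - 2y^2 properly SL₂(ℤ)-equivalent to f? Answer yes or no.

D₁ = 33, D₂ = 33
river cycle of f (length 4): (-2, 3, 3), (3, 3, -2), (-2, 5, 1), (1, 5, -2)
river cycle of g (length 4): (-2, 3, 3), (3, 3, -2), (-2, 5, 1), (1, 5, -2)
cycles coincide ⇒ equivalent

yes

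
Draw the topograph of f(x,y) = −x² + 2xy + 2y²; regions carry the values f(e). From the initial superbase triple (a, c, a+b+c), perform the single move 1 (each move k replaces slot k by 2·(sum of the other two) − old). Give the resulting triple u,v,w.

start (-1,2,3) = (f(1,0),f(0,1),f(1,1))
replace slot 1: 2·(2+3) − (-1) = 11 → (11,2,3)

11,2,3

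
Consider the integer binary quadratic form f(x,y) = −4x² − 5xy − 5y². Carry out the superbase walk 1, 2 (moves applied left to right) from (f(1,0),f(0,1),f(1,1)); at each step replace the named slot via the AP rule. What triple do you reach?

start (-4,-5,-14) = (f(1,0),f(0,1),f(1,1))
replace slot 1: 2·((-5)+(-14)) − (-4) = -34 → (-34,-5,-14)
replace slot 2: 2·((-34)+(-14)) − (-5) = -91 → (-34,-91,-14)

-34,-91,-14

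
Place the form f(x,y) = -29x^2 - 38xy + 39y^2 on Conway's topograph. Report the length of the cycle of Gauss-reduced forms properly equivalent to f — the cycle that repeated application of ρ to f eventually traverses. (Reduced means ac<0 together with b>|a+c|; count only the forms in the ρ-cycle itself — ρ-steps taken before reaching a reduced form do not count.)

D = 5968, ⌊√D⌋ = 77
descent: ρ → (39,38,-29)  [lands on river]
river: ρ → (-29,20,48)
river: ρ → (48,76,-1)
river: ρ → (-1,76,48)
river: ρ → (48,20,-29)
river: ρ → (-29,38,39)
river: ρ → (39,40,-28)
river: ρ → (-28,72,7)
river: ρ → (7,68,-48)
river: ρ → (-48,28,27)
river: ρ → (27,26,-49)
river: ρ → (-49,72,4)
river: ρ → (4,72,-49)
river: ρ → (-49,26,27)
river: ρ → (27,28,-48)
river: ρ → (-48,68,7)
river: ρ → (7,72,-28)
river: ρ → (-28,40,39)
ρ-cycle length = 18 (tail of 1 descent step not counted)

18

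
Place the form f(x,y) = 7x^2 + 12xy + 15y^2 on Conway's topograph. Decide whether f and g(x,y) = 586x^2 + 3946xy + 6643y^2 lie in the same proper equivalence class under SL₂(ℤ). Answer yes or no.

D₁ = -276, D₂ = -276
f: translate: b→-2 (≡12 mod 14), so (7,12,15)→(7,-2,10)
f: reduced (well bottom): (7,-2,10) with a≤c, −a<b≤a
g: translate: b→430 (≡3946 mod 1172), so (586,3946,6643)→(586,430,79)
g: flip: (586,430,79)→(79,-430,586)
g: translate: b→44 (≡-430 mod 158), so (79,-430,586)→(79,44,7)
g: flip: (79,44,7)→(7,-44,79)
g: translate: b→-2 (≡-44 mod 14), so (7,-44,79)→(7,-2,10)
g: reduced (well bottom): (7,-2,10) with a≤c, −a<b≤a
reduced forms (7, -2, 10) vs (7, -2, 10) ⇒ equivalent

yes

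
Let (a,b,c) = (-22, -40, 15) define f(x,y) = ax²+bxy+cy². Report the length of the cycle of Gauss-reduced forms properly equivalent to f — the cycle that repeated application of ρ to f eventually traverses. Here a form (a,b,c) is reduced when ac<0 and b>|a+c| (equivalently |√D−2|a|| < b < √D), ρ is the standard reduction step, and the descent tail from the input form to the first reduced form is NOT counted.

D = 2920, ⌊√D⌋ = 54
descent: ρ → (15,40,-22)  [lands on river]
river: ρ → (-22,48,7)
river: ρ → (7,50,-15)
river: ρ → (-15,40,22)
river: ρ → (22,48,-7)
river: ρ → (-7,50,15)
ρ-cycle length = 6 (tail of 1 descent step not counted)

6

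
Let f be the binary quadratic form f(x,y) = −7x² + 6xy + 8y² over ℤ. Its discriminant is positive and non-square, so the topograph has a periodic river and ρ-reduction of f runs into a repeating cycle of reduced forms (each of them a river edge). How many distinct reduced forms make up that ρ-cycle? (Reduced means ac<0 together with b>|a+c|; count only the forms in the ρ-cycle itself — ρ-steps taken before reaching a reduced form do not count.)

D = 260, ⌊√D⌋ = 16
river: ρ → (8,10,-5)
river: ρ → (-5,10,8)
river: ρ → (8,6,-7)
river: ρ → (-7,8,7)
river: ρ → (7,6,-8)
river: ρ → (-8,10,5)
river: ρ → (5,10,-8)
river: ρ → (-8,6,7)
river: ρ → (7,8,-7)
river: ρ → (-7,6,8)
ρ-cycle length = 10 (tail of 0 descent steps not counted)

10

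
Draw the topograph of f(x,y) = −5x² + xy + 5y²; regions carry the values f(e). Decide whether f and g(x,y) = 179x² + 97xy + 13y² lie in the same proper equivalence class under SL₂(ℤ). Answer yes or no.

D₁ = 101, D₂ = 101
river cycle of f (length 6): (5, 9, -1), (-1, 9, 5), (5, 1, -5), (-5, 9, 1), (1, 9, -5), (-5, 1, 5)
river cycle of g (length 6): (-1, 9, 5), (5, 1, -5), (-5, 9, 1), (1, 9, -5), (-5, 1, 5), (5, 9, -1)
cycles coincide ⇒ equivalent

yes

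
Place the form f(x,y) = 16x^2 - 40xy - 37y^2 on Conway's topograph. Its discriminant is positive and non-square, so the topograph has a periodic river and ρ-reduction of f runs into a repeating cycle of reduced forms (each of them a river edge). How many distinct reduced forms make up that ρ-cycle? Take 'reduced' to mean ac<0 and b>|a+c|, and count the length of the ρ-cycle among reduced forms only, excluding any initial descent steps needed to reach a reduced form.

D = 3968, ⌊√D⌋ = 62
descent: ρ → (-37,40,16)  [lands on river]
river: ρ → (16,56,-13)
river: ρ → (-13,48,32)
river: ρ → (32,16,-29)
river: ρ → (-29,42,19)
river: ρ → (19,34,-37)
ρ-cycle length = 6 (tail of 1 descent step not counted)

6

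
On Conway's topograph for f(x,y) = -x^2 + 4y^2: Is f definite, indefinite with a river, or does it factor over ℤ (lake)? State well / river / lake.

D = b²−4ac = 0² − 4·(-1)·4 = 16
D = 4² is a perfect square ⇒ form factors over ℤ ⇒ lakes

lake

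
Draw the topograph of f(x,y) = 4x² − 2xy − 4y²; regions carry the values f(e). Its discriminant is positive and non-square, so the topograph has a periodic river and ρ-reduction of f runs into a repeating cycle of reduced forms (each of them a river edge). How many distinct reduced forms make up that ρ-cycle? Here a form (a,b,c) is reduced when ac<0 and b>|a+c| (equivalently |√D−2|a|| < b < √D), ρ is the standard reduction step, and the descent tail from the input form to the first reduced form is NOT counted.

D = 68, ⌊√D⌋ = 8
descent: ρ → (-4,2,4)  [lands on river]
river: ρ → (4,6,-2)
river: ρ → (-2,6,4)
river: ρ → (4,2,-4)
river: ρ → (-4,6,2)
river: ρ → (2,6,-4)
ρ-cycle length = 6 (tail of 1 descent step not counted)

6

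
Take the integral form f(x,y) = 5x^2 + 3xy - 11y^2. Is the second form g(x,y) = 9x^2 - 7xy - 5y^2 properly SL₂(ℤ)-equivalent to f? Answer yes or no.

D₁ = 229, D₂ = 229
river cycle of f (length 6): (5, 13, -3), (-3, 11, 9), (9, 7, -5), (-5, 13, 3), (3, 11, -9), (-9, 7, 5)
river cycle of g (length 6): (-5, 7, 9), (9, 11, -3), (-3, 13, 5), (5, 7, -9), (-9, 11, 3), (3, 13, -5)
cycles differ ⇒ inequivalent

no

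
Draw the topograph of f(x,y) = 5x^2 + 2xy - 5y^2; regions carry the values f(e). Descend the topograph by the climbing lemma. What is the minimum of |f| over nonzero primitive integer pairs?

river: ρ → (-5,8,2)
river: ρ → (2,8,-5)
river: ρ → (-5,2,5)
river: ρ → (5,8,-2)
river: ρ → (-2,8,5)
river: ρ → (5,2,-5)
closes: descent 0, river 6
min |a| on river = 2

2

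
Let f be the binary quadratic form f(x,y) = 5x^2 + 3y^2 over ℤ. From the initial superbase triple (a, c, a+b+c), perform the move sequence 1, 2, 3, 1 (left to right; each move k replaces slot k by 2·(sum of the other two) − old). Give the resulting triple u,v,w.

start (5,3,8) = (f(1,0),f(0,1),f(1,1))
replace slot 1: 2·(3+8) − 5 = 17 → (17,3,8)
replace slot 2: 2·(17+8) − 3 = 47 → (17,47,8)
replace slot 3: 2·(17+47) − 8 = 120 → (17,47,120)
replace slot 1: 2·(47+120) − 17 = 317 → (317,47,120)

317,47,120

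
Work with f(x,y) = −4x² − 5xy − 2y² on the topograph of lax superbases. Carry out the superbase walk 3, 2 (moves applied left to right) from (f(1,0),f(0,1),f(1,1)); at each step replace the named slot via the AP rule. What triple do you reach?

start (-4,-2,-11) = (f(1,0),f(0,1),f(1,1))
replace slot 3: 2·((-4)+(-2)) − (-11) = -1 → (-4,-2,-1)
replace slot 2: 2·((-4)+(-1)) − (-2) = -8 → (-4,-8,-1)

-4,-8,-1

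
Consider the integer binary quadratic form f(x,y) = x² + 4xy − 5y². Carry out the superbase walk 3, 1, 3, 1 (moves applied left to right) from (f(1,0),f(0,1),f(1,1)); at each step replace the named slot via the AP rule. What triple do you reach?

start (1,-5,0) = (f(1,0),f(0,1),f(1,1))
replace slot 3: 2·(1+(-5)) − 0 = -8 → (1,-5,-8)
replace slot 1: 2·((-5)+(-8)) − 1 = -27 → (-27,-5,-8)
replace slot 3: 2·((-27)+(-5)) − (-8) = -56 → (-27,-5,-56)
replace slot 1: 2·((-5)+(-56)) − (-27) = -95 → (-95,-5,-56)

-95,-5,-56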